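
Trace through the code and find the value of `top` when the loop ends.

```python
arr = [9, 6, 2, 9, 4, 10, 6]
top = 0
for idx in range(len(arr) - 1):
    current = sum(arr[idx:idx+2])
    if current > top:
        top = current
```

Let's trace through this code step by step.

Initialize: arr = [9, 6, 2, 9, 4, 10, 6]
Initialize: top = 0
Entering loop: for idx in range(len(arr) - 1):
After iteration 1: idx = 0, top = 15, current = 15
After iteration 2: idx = 1, top = 15, current = 8
After iteration 3: idx = 2, top = 15, current = 11
After iteration 4: idx = 3, top = 15, current = 13
After iteration 5: idx = 4, top = 15, current = 14
After iteration 6: idx = 5, top = 16, current = 16
Loop ends.

Final answer: 16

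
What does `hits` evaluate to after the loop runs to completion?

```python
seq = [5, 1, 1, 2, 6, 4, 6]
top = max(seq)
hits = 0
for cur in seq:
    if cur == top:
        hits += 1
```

Let's trace through this code step by step.

Initialize: seq = [5, 1, 1, 2, 6, 4, 6]
Initialize: top = 6
Initialize: hits = 0
Entering loop: for cur in seq:
After iteration 1: cur = 5, hits = 0
After iteration 2: cur = 1, hits = 0
After iteration 3: cur = 1, hits = 0
After iteration 4: cur = 2, hits = 0
After iteration 5: cur = 6, hits = 1
After iteration 6: cur = 4, hits = 1
After iteration 7: cur = 6, hits = 2
Loop ends.

Final answer: 2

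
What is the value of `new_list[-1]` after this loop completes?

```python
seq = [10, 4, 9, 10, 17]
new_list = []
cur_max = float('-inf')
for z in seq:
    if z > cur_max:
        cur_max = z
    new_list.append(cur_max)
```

Let's trace through this code step by step.

Initialize: seq = [10, 4, 9, 10, 17]
Initialize: new_list = []
Initialize: cur_max = -inf
Entering loop: for z in seq:
After iteration 1: z = 10, new_list = [10], cur_max = 10
After iteration 2: z = 4, new_list = [10, 10], cur_max = 10
After iteration 3: z = 9, new_list = [10, 10, 10], cur_max = 10
After iteration 4: z = 10, new_list = [10, 10, 10, 10], cur_max = 10
After iteration 5: z = 17, new_list = [10, 10, 10, 10, 17], cur_max = 17
Loop ends.
new_list[-1] = 17

Final answer: 17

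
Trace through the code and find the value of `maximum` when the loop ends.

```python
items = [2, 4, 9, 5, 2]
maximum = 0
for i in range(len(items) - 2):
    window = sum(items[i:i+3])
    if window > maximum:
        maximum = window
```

Let's trace through this code step by step.

Initialize: items = [2, 4, 9, 5, 2]
Initialize: maximum = 0
Entering loop: for i in range(len(items) - 2):
After iteration 1: i = 0, maximum = 15, window = 15
After iteration 2: i = 1, maximum = 18, window = 18
After iteration 3: i = 2, maximum = 18, window = 16
Loop ends.

Final answer: 18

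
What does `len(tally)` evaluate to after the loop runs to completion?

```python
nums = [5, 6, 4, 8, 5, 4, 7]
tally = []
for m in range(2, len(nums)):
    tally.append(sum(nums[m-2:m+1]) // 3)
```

Let's trace through this code step by step.

Initialize: nums = [5, 6, 4, 8, 5, 4, 7]
Initialize: tally = []
Entering loop: for m in range(2, len(nums)):
After iteration 1: m = 2, tally = [5]
After iteration 2: m = 3, tally = [5, 6]
After iteration 3: m = 4, tally = [5, 6, 5]
After iteration 4: m = 5, tally = [5, 6, 5, 5]
After iteration 5: m = 6, tally = [5, 6, 5, 5, 5]
Loop ends.
len(tally) = 5

Final answer: 5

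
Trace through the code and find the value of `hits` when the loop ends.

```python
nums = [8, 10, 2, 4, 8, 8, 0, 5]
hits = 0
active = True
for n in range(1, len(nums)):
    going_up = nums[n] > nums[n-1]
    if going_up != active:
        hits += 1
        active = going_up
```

Let's trace through this code step by step.

Initialize: nums = [8, 10, 2, 4, 8, 8, 0, 5]
Initialize: hits = 0
Initialize: active = True
Entering loop: for n in range(1, len(nums)):
After iteration 1: n = 1, hits = 0, active = True, going_up = True
After iteration 2: n = 2, hits = 1, active = False, going_up = False
After iteration 3: n = 3, hits = 2, active = True, going_up = True
After iteration 4: n = 4, hits = 2, active = True, going_up = True
After iteration 5: n = 5, hits = 3, active = False, going_up = False
After iteration 6: n = 6, hits = 3, active = False, going_up = False
After iteration 7: n = 7, hits = 4, active = True, going_up = True
Loop ends.

Final answer: 4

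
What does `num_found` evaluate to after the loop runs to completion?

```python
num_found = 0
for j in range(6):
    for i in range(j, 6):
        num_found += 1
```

Let's trace through this code step by step.

Initialize: num_found = 0
Entering loop: for j in range(6):
After iteration 1: j = 0, num_found = 6
After iteration 2: j = 1, num_found = 11
After iteration 3: j = 2, num_found = 15
After iteration 4: j = 3, num_found = 18
After iteration 5: j = 4, num_found = 20
After iteration 6: j = 5, num_found = 21
Loop ends.

Final answer: 21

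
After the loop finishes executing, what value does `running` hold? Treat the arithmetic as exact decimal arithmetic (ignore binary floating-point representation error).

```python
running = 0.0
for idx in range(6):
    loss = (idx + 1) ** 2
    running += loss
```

Let's trace through this code step by step.

Initialize: running = 0.0
Entering loop: for idx in range(6):
After iteration 1: idx = 0, running = 1.0, loss = 1
After iteration 2: idx = 1, running = 5.0, loss = 4
After iteration 3: idx = 2, running = 14.0, loss = 9
After iteration 4: idx = 3, running = 30.0, loss = 16
After iteration 5: idx = 4, running = 55.0, loss = 25
After iteration 6: idx = 5, running = 91.0, loss = 36
Loop ends.

Final answer: 91.0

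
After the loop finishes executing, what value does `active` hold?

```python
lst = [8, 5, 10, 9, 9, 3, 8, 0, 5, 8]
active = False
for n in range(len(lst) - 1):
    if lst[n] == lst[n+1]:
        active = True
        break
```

Let's trace through this code step by step.

Initialize: lst = [8, 5, 10, 9, 9, 3, 8, 0, 5, 8]
Initialize: active = False
Entering loop: for n in range(len(lst) - 1):
After iteration 1: n = 0, active = False
After iteration 2: n = 1, active = False
After iteration 3: n = 2, active = False
After iteration 4: n = 3, active = True
Loop ends.

Final answer: True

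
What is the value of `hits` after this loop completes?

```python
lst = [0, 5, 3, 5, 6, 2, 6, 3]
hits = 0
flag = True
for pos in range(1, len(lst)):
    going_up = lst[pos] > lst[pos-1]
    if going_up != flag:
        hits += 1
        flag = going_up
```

Let's trace through this code step by step.

Initialize: lst = [0, 5, 3, 5, 6, 2, 6, 3]
Initialize: hits = 0
Initialize: flag = True
Entering loop: for pos in range(1, len(lst)):
After iteration 1: pos = 1, hits = 0, flag = True, going_up = True
After iteration 2: pos = 2, hits = 1, flag = False, going_up = False
After iteration 3: pos = 3, hits = 2, flag = True, going_up = True
After iteration 4: pos = 4, hits = 2, flag = True, going_up = True
After iteration 5: pos = 5, hits = 3, flag = False, going_up = False
After iteration 6: pos = 6, hits = 4, flag = True, going_up = True
After iteration 7: pos = 7, hits = 5, flag = False, going_up = False
Loop ends.

Final answer: 5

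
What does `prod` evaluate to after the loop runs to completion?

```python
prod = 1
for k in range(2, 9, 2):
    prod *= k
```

Let's trace through this code step by step.

Initialize: prod = 1
Entering loop: for k in range(2, 9, 2):
After iteration 1: k = 2, prod = 2
After iteration 2: k = 4, prod = 8
After iteration 3: k = 6, prod = 48
After iteration 4: k = 8, prod = 384
Loop ends.

Final answer: 384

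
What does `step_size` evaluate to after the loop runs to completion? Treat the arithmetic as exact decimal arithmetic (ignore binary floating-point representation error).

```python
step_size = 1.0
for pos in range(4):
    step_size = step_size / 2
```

Let's trace through this code step by step.

Initialize: step_size = 1.0
Entering loop: for pos in range(4):
After iteration 1: pos = 0, step_size = 0.5
After iteration 2: pos = 1, step_size = 0.25
After iteration 3: pos = 2, step_size = 0.125
After iteration 4: pos = 3, step_size = 0.0625
Loop ends.

Final answer: 0.0625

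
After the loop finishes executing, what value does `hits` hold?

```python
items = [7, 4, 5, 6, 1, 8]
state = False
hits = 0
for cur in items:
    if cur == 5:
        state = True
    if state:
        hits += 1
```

Let's trace through this code step by step.

Initialize: items = [7, 4, 5, 6, 1, 8]
Initialize: state = False
Initialize: hits = 0
Entering loop: for cur in items:
After iteration 1: cur = 7, state = False, hits = 0
After iteration 2: cur = 4, state = False, hits = 0
After iteration 3: cur = 5, state = True, hits = 1
After iteration 4: cur = 6, state = True, hits = 2
After iteration 5: cur = 1, state = True, hits = 3
After iteration 6: cur = 8, state = True, hits = 4
Loop ends.

Final answer: 4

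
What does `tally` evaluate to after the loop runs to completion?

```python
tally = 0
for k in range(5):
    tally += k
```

Let's trace through this code step by step.

Initialize: tally = 0
Entering loop: for k in range(5):
After iteration 1: k = 0, tally = 0
After iteration 2: k = 1, tally = 1
After iteration 3: k = 2, tally = 3
After iteration 4: k = 3, tally = 6
After iteration 5: k = 4, tally = 10
Loop ends.

Final answer: 10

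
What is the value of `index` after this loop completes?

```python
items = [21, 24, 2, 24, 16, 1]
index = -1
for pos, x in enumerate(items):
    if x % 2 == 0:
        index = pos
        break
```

Let's trace through this code step by step.

Initialize: items = [21, 24, 2, 24, 16, 1]
Initialize: index = -1
Entering loop: for pos, x in enumerate(items):
After iteration 1: pos = 0, x = 21, index = -1
After iteration 2: pos = 1, x = 24, index = 1
Loop ends.

Final answer: 1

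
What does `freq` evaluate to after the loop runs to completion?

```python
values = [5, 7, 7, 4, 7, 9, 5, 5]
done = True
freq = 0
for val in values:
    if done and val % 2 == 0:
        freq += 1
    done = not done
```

Let's trace through this code step by step.

Initialize: values = [5, 7, 7, 4, 7, 9, 5, 5]
Initialize: done = True
Initialize: freq = 0
Entering loop: for val in values:
After iteration 1: val = 5, done = False, freq = 0
After iteration 2: val = 7, done = True, freq = 0
After iteration 3: val = 7, done = False, freq = 0
After iteration 4: val = 4, done = True, freq = 0
After iteration 5: val = 7, done = False, freq = 0
After iteration 6: val = 9, done = True, freq = 0
After iteration 7: val = 5, done = False, freq = 0
After iteration 8: val = 5, done = True, freq = 0
Loop ends.

Final answer: 0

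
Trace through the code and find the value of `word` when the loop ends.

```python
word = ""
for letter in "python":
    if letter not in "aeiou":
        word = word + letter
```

Let's trace through this code step by step.

Initialize: word = ''
Entering loop: for letter in "python":
After iteration 1: letter = 'p', word = 'p'
After iteration 2: letter = 'y', word = 'py'
After iteration 3: letter = 't', word = 'pyt'
After iteration 4: letter = 'h', word = 'pyth'
After iteration 5: letter = 'o', word = 'pyth'
After iteration 6: letter = 'n', word = 'pythn'
Loop ends.

Final answer: 'pythn'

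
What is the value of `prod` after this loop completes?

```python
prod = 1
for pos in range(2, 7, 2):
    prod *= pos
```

Let's trace through this code step by step.

Initialize: prod = 1
Entering loop: for pos in range(2, 7, 2):
After iteration 1: pos = 2, prod = 2
After iteration 2: pos = 4, prod = 8
After iteration 3: pos = 6, prod = 48
Loop ends.

Final answer: 48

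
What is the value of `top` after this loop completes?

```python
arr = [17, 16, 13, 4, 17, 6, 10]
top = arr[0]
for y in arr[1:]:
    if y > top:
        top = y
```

Let's trace through this code step by step.

Initialize: arr = [17, 16, 13, 4, 17, 6, 10]
Initialize: top = 17
Entering loop: for y in arr[1:]:
After iteration 1: y = 16, top = 17
After iteration 2: y = 13, top = 17
After iteration 3: y = 4, top = 17
After iteration 4: y = 17, top = 17
After iteration 5: y = 6, top = 17
After iteration 6: y = 10, top = 17
Loop ends.

Final answer: 17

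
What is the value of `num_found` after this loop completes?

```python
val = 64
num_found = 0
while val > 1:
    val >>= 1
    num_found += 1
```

Let's trace through this code step by step.

Initialize: val = 64
Initialize: num_found = 0
Entering loop: while val > 1:
After iteration 1: val = 32, num_found = 1
After iteration 2: val = 16, num_found = 2
After iteration 3: val = 8, num_found = 3
After iteration 4: val = 4, num_found = 4
After iteration 5: val = 2, num_found = 5
After iteration 6: val = 1, num_found = 6
Loop ends.

Final answer: 6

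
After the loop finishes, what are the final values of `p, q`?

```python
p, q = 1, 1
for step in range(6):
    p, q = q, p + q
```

Let's trace through this code step by step.

Initialize: p = 1
Initialize: q = 1
Entering loop: for step in range(6):
After iteration 1: step = 0, p = 1, q = 2
After iteration 2: step = 1, p = 2, q = 3
After iteration 3: step = 2, p = 3, q = 5
After iteration 4: step = 3, p = 5, q = 8
After iteration 5: step = 4, p = 8, q = 13
After iteration 6: step = 5, p = 13, q = 21
Loop ends.

Final answer: 13, 21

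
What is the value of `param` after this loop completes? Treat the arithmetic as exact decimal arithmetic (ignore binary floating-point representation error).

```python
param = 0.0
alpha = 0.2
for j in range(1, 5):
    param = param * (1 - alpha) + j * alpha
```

Let's trace through this code step by step.

Initialize: param = 0.0
Initialize: alpha = 0.2
Entering loop: for j in range(1, 5):
After iteration 1: j = 1, param = 0.2
After iteration 2: j = 2, param = 0.56
After iteration 3: j = 3, param = 1.048
After iteration 4: j = 4, param = 1.6384
Loop ends.

Final answer: 1.6384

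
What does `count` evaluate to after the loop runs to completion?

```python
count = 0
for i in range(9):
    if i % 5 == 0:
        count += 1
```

Let's trace through this code step by step.

Initialize: count = 0
Entering loop: for i in range(9):
After iteration 1: i = 0, count = 1
After iteration 2: i = 1, count = 1
After iteration 3: i = 2, count = 1
After iteration 4: i = 3, count = 1
After iteration 5: i = 4, count = 1
After iteration 6: i = 5, count = 2
After iteration 7: i = 6, count = 2
After iteration 8: i = 7, count = 2
After iteration 9: i = 8, count = 2
Loop ends.

Final answer: 2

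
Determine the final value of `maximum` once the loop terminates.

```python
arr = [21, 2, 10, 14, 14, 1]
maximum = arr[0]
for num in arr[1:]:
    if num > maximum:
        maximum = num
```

Let's trace through this code step by step.

Initialize: arr = [21, 2, 10, 14, 14, 1]
Initialize: maximum = 21
Entering loop: for num in arr[1:]:
After iteration 1: num = 2, maximum = 21
After iteration 2: num = 10, maximum = 21
After iteration 3: num = 14, maximum = 21
After iteration 4: num = 14, maximum = 21
After iteration 5: num = 1, maximum = 21
Loop ends.

Final answer: 21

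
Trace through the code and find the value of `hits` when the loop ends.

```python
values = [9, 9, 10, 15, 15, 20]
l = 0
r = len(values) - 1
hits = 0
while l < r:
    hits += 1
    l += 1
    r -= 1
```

Let's trace through this code step by step.

Initialize: values = [9, 9, 10, 15, 15, 20]
Initialize: l = 0
Initialize: r = 5
Initialize: hits = 0
Entering loop: while l < r:
After iteration 1: l = 1, r = 4, hits = 1
After iteration 2: l = 2, r = 3, hits = 2
After iteration 3: l = 3, r = 2, hits = 3
Loop ends.

Final answer: 3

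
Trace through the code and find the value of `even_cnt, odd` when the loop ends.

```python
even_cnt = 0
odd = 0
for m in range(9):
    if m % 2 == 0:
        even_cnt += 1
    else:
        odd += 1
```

Let's trace through this code step by step.

Initialize: even_cnt = 0
Initialize: odd = 0
Entering loop: for m in range(9):
After iteration 1: m = 0, even_cnt = 1, odd = 0
After iteration 2: m = 1, even_cnt = 1, odd = 1
After iteration 3: m = 2, even_cnt = 2, odd = 1
After iteration 4: m = 3, even_cnt = 2, odd = 2
After iteration 5: m = 4, even_cnt = 3, odd = 2
After iteration 6: m = 5, even_cnt = 3, odd = 3
After iteration 7: m = 6, even_cnt = 4, odd = 3
After iteration 8: m = 7, even_cnt = 4, odd = 4
After iteration 9: m = 8, even_cnt = 5, odd = 4
Loop ends.

Final answer: 5, 4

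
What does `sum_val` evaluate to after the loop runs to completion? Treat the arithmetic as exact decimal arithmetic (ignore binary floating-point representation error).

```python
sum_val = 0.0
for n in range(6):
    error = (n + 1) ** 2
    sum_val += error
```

Let's trace through this code step by step.

Initialize: sum_val = 0.0
Entering loop: for n in range(6):
After iteration 1: n = 0, sum_val = 1.0, error = 1
After iteration 2: n = 1, sum_val = 5.0, error = 4
After iteration 3: n = 2, sum_val = 14.0, error = 9
After iteration 4: n = 3, sum_val = 30.0, error = 16
After iteration 5: n = 4, sum_val = 55.0, error = 25
After iteration 6: n = 5, sum_val = 91.0, error = 36
Loop ends.

Final answer: 91.0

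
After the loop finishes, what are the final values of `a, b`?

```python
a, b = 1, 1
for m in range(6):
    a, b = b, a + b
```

Let's trace through this code step by step.

Initialize: a = 1
Initialize: b = 1
Entering loop: for m in range(6):
After iteration 1: m = 0, a = 1, b = 2
After iteration 2: m = 1, a = 2, b = 3
After iteration 3: m = 2, a = 3, b = 5
After iteration 4: m = 3, a = 5, b = 8
After iteration 5: m = 4, a = 8, b = 13
After iteration 6: m = 5, a = 13, b = 21
Loop ends.

Final answer: 13, 21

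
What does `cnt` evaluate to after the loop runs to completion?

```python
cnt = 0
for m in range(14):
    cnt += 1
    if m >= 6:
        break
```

Let's trace through this code step by step.

Initialize: cnt = 0
Entering loop: for m in range(14):
After iteration 1: m = 0, cnt = 1
After iteration 2: m = 1, cnt = 2
After iteration 3: m = 2, cnt = 3
After iteration 4: m = 3, cnt = 4
After iteration 5: m = 4, cnt = 5
After iteration 6: m = 5, cnt = 6
After iteration 7: m = 6, cnt = 7
Loop ends.

Final answer: 7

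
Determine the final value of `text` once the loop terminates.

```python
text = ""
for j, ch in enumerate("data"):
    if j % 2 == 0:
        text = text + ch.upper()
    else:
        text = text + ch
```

Let's trace through this code step by step.

Initialize: text = ''
Entering loop: for j, ch in enumerate("data"):
After iteration 1: j = 0, ch = 'd', text = 'D'
After iteration 2: j = 1, ch = 'a', text = 'Da'
After iteration 3: j = 2, ch = 't', text = 'DaT'
After iteration 4: j = 3, ch = 'a', text = 'DaTa'
Loop ends.

Final answer: 'DaTa'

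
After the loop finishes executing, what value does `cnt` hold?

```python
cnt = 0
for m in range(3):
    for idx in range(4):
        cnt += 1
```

Let's trace through this code step by step.

Initialize: cnt = 0
Entering loop: for m in range(3):
After iteration 1: m = 0, cnt = 4
After iteration 2: m = 1, cnt = 8
After iteration 3: m = 2, cnt = 12
Loop ends.

Final answer: 12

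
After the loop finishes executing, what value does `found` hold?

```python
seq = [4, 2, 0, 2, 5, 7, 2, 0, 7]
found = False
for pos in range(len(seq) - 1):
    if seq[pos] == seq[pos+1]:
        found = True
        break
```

Let's trace through this code step by step.

Initialize: seq = [4, 2, 0, 2, 5, 7, 2, 0, 7]
Initialize: found = False
Entering loop: for pos in range(len(seq) - 1):
After iteration 1: pos = 0, found = False
After iteration 2: pos = 1, found = False
After iteration 3: pos = 2, found = False
After iteration 4: pos = 3, found = False
After iteration 5: pos = 4, found = False
After iteration 6: pos = 5, found = False
After iteration 7: pos = 6, found = False
After iteration 8: pos = 7, found = False
Loop ends.

Final answer: False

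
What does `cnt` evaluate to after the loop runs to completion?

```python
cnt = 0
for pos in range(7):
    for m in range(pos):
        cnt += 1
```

Let's trace through this code step by step.

Initialize: cnt = 0
Entering loop: for pos in range(7):
After iteration 1: pos = 0, cnt = 0
After iteration 2: pos = 1, cnt = 1, m = 0
After iteration 3: pos = 2, cnt = 3, m = 1
After iteration 4: pos = 3, cnt = 6, m = 2
After iteration 5: pos = 4, cnt = 10, m = 3
After iteration 6: pos = 5, cnt = 15, m = 4
After iteration 7: pos = 6, cnt = 21, m = 5
Loop ends.

Final answer: 21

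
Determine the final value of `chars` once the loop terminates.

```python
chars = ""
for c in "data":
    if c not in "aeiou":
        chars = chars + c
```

Let's trace through this code step by step.

Initialize: chars = ''
Entering loop: for c in "data":
After iteration 1: c = 'd', chars = 'd'
After iteration 2: c = 'a', chars = 'd'
After iteration 3: c = 't', chars = 'dt'
After iteration 4: c = 'a', chars = 'dt'
Loop ends.

Final answer: 'dt'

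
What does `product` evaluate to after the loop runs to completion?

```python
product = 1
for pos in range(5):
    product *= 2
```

Let's trace through this code step by step.

Initialize: product = 1
Entering loop: for pos in range(5):
After iteration 1: pos = 0, product = 2
After iteration 2: pos = 1, product = 4
After iteration 3: pos = 2, product = 8
After iteration 4: pos = 3, product = 16
After iteration 5: pos = 4, product = 32
Loop ends.

Final answer: 32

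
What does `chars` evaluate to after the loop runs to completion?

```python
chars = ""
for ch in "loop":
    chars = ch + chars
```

Let's trace through this code step by step.

Initialize: chars = ''
Entering loop: for ch in "loop":
After iteration 1: ch = 'l', chars = 'l'
After iteration 2: ch = 'o', chars = 'ol'
After iteration 3: ch = 'o', chars = 'ool'
After iteration 4: ch = 'p', chars = 'pool'
Loop ends.

Final answer: 'pool'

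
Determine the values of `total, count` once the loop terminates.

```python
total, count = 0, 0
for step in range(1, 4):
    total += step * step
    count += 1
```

Let's trace through this code step by step.

Initialize: total = 0
Initialize: count = 0
Entering loop: for step in range(1, 4):
After iteration 1: step = 1, total = 1, count = 1
After iteration 2: step = 2, total = 5, count = 2
After iteration 3: step = 3, total = 14, count = 3
Loop ends.

Final answer: 14, 3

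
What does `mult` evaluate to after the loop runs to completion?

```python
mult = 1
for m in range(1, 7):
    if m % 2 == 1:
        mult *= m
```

Let's trace through this code step by step.

Initialize: mult = 1
Entering loop: for m in range(1, 7):
After iteration 1: m = 1, mult = 1
After iteration 2: m = 2, mult = 1
After iteration 3: m = 3, mult = 3
After iteration 4: m = 4, mult = 3
After iteration 5: m = 5, mult = 15
After iteration 6: m = 6, mult = 15
Loop ends.

Final answer: 15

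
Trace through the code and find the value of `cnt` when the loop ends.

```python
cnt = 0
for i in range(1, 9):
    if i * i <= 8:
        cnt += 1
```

Let's trace through this code step by step.

Initialize: cnt = 0
Entering loop: for i in range(1, 9):
After iteration 1: i = 1, cnt = 1
After iteration 2: i = 2, cnt = 2
After iteration 3: i = 3, cnt = 2
After iteration 4: i = 4, cnt = 2
After iteration 5: i = 5, cnt = 2
After iteration 6: i = 6, cnt = 2
After iteration 7: i = 7, cnt = 2
After iteration 8: i = 8, cnt = 2
Loop ends.

Final answer: 2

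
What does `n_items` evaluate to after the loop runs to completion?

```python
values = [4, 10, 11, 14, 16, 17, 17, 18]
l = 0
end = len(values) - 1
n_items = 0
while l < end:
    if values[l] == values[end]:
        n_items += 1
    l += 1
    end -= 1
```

Let's trace through this code step by step.

Initialize: values = [4, 10, 11, 14, 16, 17, 17, 18]
Initialize: l = 0
Initialize: end = 7
Initialize: n_items = 0
Entering loop: while l < end:
After iteration 1: l = 1, end = 6, n_items = 0
After iteration 2: l = 2, end = 5, n_items = 0
After iteration 3: l = 3, end = 4, n_items = 0
After iteration 4: l = 4, end = 3, n_items = 0
Loop ends.

Final answer: 0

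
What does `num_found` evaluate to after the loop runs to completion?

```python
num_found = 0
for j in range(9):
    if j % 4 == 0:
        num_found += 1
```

Let's trace through this code step by step.

Initialize: num_found = 0
Entering loop: for j in range(9):
After iteration 1: j = 0, num_found = 1
After iteration 2: j = 1, num_found = 1
After iteration 3: j = 2, num_found = 1
After iteration 4: j = 3, num_found = 1
After iteration 5: j = 4, num_found = 2
After iteration 6: j = 5, num_found = 2
After iteration 7: j = 6, num_found = 2
After iteration 8: j = 7, num_found = 2
After iteration 9: j = 8, num_found = 3
Loop ends.

Final answer: 3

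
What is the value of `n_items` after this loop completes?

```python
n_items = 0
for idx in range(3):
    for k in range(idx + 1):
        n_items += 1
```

Let's trace through this code step by step.

Initialize: n_items = 0
Entering loop: for idx in range(3):
After iteration 1: idx = 0, n_items = 1, k = 0
After iteration 2: idx = 1, n_items = 3, k = 1
After iteration 3: idx = 2, n_items = 6, k = 2
Loop ends.

Final answer: 6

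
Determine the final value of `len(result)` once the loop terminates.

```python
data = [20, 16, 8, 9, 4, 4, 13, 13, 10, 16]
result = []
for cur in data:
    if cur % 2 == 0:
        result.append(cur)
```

Let's trace through this code step by step.

Initialize: data = [20, 16, 8, 9, 4, 4, 13, 13, 10, 16]
Initialize: result = []
Entering loop: for cur in data:
After iteration 1: cur = 20, result = [20]
After iteration 2: cur = 16, result = [20, 16]
After iteration 3: cur = 8, result = [20, 16, 8]
After iteration 4: cur = 9, result = [20, 16, 8]
After iteration 5: cur = 4, result = [20, 16, 8, 4]
After iteration 6: cur = 4, result = [20, 16, 8, 4, 4]
After iteration 7: cur = 13, result = [20, 16, 8, 4, 4]
After iteration 8: cur = 13, result = [20, 16, 8, 4, 4]
After iteration 9: cur = 10, result = [20, 16, 8, 4, 4, 10]
After iteration 10: cur = 16, result = [20, 16, 8, 4, 4, 10, 16]
Loop ends.
len(result) = 7

Final answer: 7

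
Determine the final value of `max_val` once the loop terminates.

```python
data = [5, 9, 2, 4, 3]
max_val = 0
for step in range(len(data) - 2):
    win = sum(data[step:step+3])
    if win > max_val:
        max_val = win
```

Let's trace through this code step by step.

Initialize: data = [5, 9, 2, 4, 3]
Initialize: max_val = 0
Entering loop: for step in range(len(data) - 2):
After iteration 1: step = 0, max_val = 16, win = 16
After iteration 2: step = 1, max_val = 16, win = 15
After iteration 3: step = 2, max_val = 16, win = 9
Loop ends.

Final answer: 16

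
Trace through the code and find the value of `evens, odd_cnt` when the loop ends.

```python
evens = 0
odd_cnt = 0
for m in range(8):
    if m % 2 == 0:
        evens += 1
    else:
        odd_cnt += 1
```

Let's trace through this code step by step.

Initialize: evens = 0
Initialize: odd_cnt = 0
Entering loop: for m in range(8):
After iteration 1: m = 0, evens = 1, odd_cnt = 0
After iteration 2: m = 1, evens = 1, odd_cnt = 1
After iteration 3: m = 2, evens = 2, odd_cnt = 1
After iteration 4: m = 3, evens = 2, odd_cnt = 2
After iteration 5: m = 4, evens = 3, odd_cnt = 2
After iteration 6: m = 5, evens = 3, odd_cnt = 3
After iteration 7: m = 6, evens = 4, odd_cnt = 3
After iteration 8: m = 7, evens = 4, odd_cnt = 4
Loop ends.

Final answer: 4, 4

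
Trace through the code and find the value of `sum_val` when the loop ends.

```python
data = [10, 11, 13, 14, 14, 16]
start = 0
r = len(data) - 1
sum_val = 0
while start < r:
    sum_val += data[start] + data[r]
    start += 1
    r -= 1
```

Let's trace through this code step by step.

Initialize: data = [10, 11, 13, 14, 14, 16]
Initialize: start = 0
Initialize: r = 5
Initialize: sum_val = 0
Entering loop: while start < r:
After iteration 1: start = 1, r = 4, sum_val = 26
After iteration 2: start = 2, r = 3, sum_val = 51
After iteration 3: start = 3, r = 2, sum_val = 78
Loop ends.

Final answer: 78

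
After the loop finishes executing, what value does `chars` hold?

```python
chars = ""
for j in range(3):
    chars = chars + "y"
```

Let's trace through this code step by step.

Initialize: chars = ''
Entering loop: for j in range(3):
After iteration 1: j = 0, chars = 'y'
After iteration 2: j = 1, chars = 'yy'
After iteration 3: j = 2, chars = 'yyy'
Loop ends.

Final answer: 'yyy'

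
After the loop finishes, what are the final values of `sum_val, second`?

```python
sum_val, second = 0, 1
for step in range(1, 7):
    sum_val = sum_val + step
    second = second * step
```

Let's trace through this code step by step.

Initialize: sum_val = 0
Initialize: second = 1
Entering loop: for step in range(1, 7):
After iteration 1: step = 1, sum_val = 1, second = 1
After iteration 2: step = 2, sum_val = 3, second = 2
After iteration 3: step = 3, sum_val = 6, second = 6
After iteration 4: step = 4, sum_val = 10, second = 24
After iteration 5: step = 5, sum_val = 15, second = 120
After iteration 6: step = 6, sum_val = 21, second = 720
Loop ends.

Final answer: 21, 720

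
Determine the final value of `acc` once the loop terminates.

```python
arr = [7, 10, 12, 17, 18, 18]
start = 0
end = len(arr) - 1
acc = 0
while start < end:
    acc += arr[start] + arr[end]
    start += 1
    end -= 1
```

Let's trace through this code step by step.

Initialize: arr = [7, 10, 12, 17, 18, 18]
Initialize: start = 0
Initialize: end = 5
Initialize: acc = 0
Entering loop: while start < end:
After iteration 1: start = 1, end = 4, acc = 25
After iteration 2: start = 2, end = 3, acc = 53
After iteration 3: start = 3, end = 2, acc = 82
Loop ends.

Final answer: 82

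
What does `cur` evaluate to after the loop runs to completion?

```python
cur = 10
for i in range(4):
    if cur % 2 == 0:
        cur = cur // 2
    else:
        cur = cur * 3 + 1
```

Let's trace through this code step by step.

Initialize: cur = 10
Entering loop: for i in range(4):
After iteration 1: i = 0, cur = 5
After iteration 2: i = 1, cur = 16
After iteration 3: i = 2, cur = 8
After iteration 4: i = 3, cur = 4
Loop ends.

Final answer: 4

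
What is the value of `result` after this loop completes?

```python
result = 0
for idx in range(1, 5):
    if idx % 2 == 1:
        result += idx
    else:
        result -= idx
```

Let's trace through this code step by step.

Initialize: result = 0
Entering loop: for idx in range(1, 5):
After iteration 1: idx = 1, result = 1
After iteration 2: idx = 2, result = -1
After iteration 3: idx = 3, result = 2
After iteration 4: idx = 4, result = -2
Loop ends.

Final answer: -2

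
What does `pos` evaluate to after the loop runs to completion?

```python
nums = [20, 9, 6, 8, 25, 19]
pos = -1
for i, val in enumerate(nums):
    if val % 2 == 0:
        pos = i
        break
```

Let's trace through this code step by step.

Initialize: nums = [20, 9, 6, 8, 25, 19]
Initialize: pos = -1
Entering loop: for i, val in enumerate(nums):
After iteration 1: i = 0, val = 20, pos = 0
Loop ends.

Final answer: 0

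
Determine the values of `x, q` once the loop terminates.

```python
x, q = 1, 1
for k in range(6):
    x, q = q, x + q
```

Let's trace through this code step by step.

Initialize: x = 1
Initialize: q = 1
Entering loop: for k in range(6):
After iteration 1: k = 0, x = 1, q = 2
After iteration 2: k = 1, x = 2, q = 3
After iteration 3: k = 2, x = 3, q = 5
After iteration 4: k = 3, x = 5, q = 8
After iteration 5: k = 4, x = 8, q = 13
After iteration 6: k = 5, x = 13, q = 21
Loop ends.

Final answer: 13, 21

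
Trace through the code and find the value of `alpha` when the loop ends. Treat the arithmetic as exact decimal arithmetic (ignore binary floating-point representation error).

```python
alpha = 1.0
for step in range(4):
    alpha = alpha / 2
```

Let's trace through this code step by step.

Initialize: alpha = 1.0
Entering loop: for step in range(4):
After iteration 1: step = 0, alpha = 0.5
After iteration 2: step = 1, alpha = 0.25
After iteration 3: step = 2, alpha = 0.125
After iteration 4: step = 3, alpha = 0.0625
Loop ends.

Final answer: 0.0625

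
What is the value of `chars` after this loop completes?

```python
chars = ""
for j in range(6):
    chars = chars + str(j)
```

Let's trace through this code step by step.

Initialize: chars = ''
Entering loop: for j in range(6):
After iteration 1: j = 0, chars = '0'
After iteration 2: j = 1, chars = '01'
After iteration 3: j = 2, chars = '012'
After iteration 4: j = 3, chars = '0123'
After iteration 5: j = 4, chars = '01234'
After iteration 6: j = 5, chars = '012345'
Loop ends.

Final answer: '012345'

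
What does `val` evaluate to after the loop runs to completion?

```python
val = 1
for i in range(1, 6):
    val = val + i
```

Let's trace through this code step by step.

Initialize: val = 1
Entering loop: for i in range(1, 6):
After iteration 1: i = 1, val = 2
After iteration 2: i = 2, val = 4
After iteration 3: i = 3, val = 7
After iteration 4: i = 4, val = 11
After iteration 5: i = 5, val = 16
Loop ends.

Final answer: 16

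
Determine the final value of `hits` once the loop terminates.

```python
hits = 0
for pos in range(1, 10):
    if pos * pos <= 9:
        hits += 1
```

Let's trace through this code step by step.

Initialize: hits = 0
Entering loop: for pos in range(1, 10):
After iteration 1: pos = 1, hits = 1
After iteration 2: pos = 2, hits = 2
After iteration 3: pos = 3, hits = 3
After iteration 4: pos = 4, hits = 3
After iteration 5: pos = 5, hits = 3
After iteration 6: pos = 6, hits = 3
After iteration 7: pos = 7, hits = 3
After iteration 8: pos = 8, hits = 3
After iteration 9: pos = 9, hits = 3
Loop ends.

Final answer: 3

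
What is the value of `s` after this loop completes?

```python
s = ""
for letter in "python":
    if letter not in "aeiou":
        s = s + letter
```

Let's trace through this code step by step.

Initialize: s = ''
Entering loop: for letter in "python":
After iteration 1: letter = 'p', s = 'p'
After iteration 2: letter = 'y', s = 'py'
After iteration 3: letter = 't', s = 'pyt'
After iteration 4: letter = 'h', s = 'pyth'
After iteration 5: letter = 'o', s = 'pyth'
After iteration 6: letter = 'n', s = 'pythn'
Loop ends.

Final answer: 'pythn'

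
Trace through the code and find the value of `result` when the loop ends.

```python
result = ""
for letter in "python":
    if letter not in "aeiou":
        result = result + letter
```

Let's trace through this code step by step.

Initialize: result = ''
Entering loop: for letter in "python":
After iteration 1: letter = 'p', result = 'p'
After iteration 2: letter = 'y', result = 'py'
After iteration 3: letter = 't', result = 'pyt'
After iteration 4: letter = 'h', result = 'pyth'
After iteration 5: letter = 'o', result = 'pyth'
After iteration 6: letter = 'n', result = 'pythn'
Loop ends.

Final answer: 'pythn'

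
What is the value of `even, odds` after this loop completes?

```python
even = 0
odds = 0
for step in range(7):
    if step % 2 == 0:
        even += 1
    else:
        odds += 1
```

Let's trace through this code step by step.

Initialize: even = 0
Initialize: odds = 0
Entering loop: for step in range(7):
After iteration 1: step = 0, even = 1, odds = 0
After iteration 2: step = 1, even = 1, odds = 1
After iteration 3: step = 2, even = 2, odds = 1
After iteration 4: step = 3, even = 2, odds = 2
After iteration 5: step = 4, even = 3, odds = 2
After iteration 6: step = 5, even = 3, odds = 3
After iteration 7: step = 6, even = 4, odds = 3
Loop ends.

Final answer: 4, 3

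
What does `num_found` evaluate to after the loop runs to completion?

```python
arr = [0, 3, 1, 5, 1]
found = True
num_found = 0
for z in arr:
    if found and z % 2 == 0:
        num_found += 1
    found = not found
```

Let's trace through this code step by step.

Initialize: arr = [0, 3, 1, 5, 1]
Initialize: found = True
Initialize: num_found = 0
Entering loop: for z in arr:
After iteration 1: z = 0, found = False, num_found = 1
After iteration 2: z = 3, found = True, num_found = 1
After iteration 3: z = 1, found = False, num_found = 1
After iteration 4: z = 5, found = True, num_found = 1
After iteration 5: z = 1, found = False, num_found = 1
Loop ends.

Final answer: 1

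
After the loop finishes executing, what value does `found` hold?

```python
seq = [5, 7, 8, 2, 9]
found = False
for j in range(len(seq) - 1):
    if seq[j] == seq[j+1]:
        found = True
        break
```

Let's trace through this code step by step.

Initialize: seq = [5, 7, 8, 2, 9]
Initialize: found = False
Entering loop: for j in range(len(seq) - 1):
After iteration 1: j = 0, found = False
After iteration 2: j = 1, found = False
After iteration 3: j = 2, found = False
After iteration 4: j = 3, found = False
Loop ends.

Final answer: False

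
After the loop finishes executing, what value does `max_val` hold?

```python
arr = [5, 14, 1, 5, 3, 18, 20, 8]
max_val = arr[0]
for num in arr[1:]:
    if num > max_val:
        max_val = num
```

Let's trace through this code step by step.

Initialize: arr = [5, 14, 1, 5, 3, 18, 20, 8]
Initialize: max_val = 5
Entering loop: for num in arr[1:]:
After iteration 1: num = 14, max_val = 14
After iteration 2: num = 1, max_val = 14
After iteration 3: num = 5, max_val = 14
After iteration 4: num = 3, max_val = 14
After iteration 5: num = 18, max_val = 18
After iteration 6: num = 20, max_val = 20
After iteration 7: num = 8, max_val = 20
Loop ends.

Final answer: 20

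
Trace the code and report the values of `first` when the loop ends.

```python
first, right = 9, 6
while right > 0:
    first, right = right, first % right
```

Let's trace through this code step by step.

Initialize: first = 9
Initialize: right = 6
Entering loop: while right > 0:
After iteration 1: first = 6, right = 3
After iteration 2: first = 3, right = 0
Loop ends.

Final answer: 3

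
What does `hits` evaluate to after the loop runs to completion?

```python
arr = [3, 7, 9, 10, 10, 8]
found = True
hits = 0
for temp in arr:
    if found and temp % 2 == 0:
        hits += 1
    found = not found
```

Let's trace through this code step by step.

Initialize: arr = [3, 7, 9, 10, 10, 8]
Initialize: found = True
Initialize: hits = 0
Entering loop: for temp in arr:
After iteration 1: temp = 3, found = False, hits = 0
After iteration 2: temp = 7, found = True, hits = 0
After iteration 3: temp = 9, found = False, hits = 0
After iteration 4: temp = 10, found = True, hits = 0
After iteration 5: temp = 10, found = False, hits = 1
After iteration 6: temp = 8, found = True, hits = 1
Loop ends.

Final answer: 1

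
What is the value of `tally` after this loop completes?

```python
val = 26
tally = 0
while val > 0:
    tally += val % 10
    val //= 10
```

Let's trace through this code step by step.

Initialize: val = 26
Initialize: tally = 0
Entering loop: while val > 0:
After iteration 1: val = 2, tally = 6
After iteration 2: val = 0, tally = 8
Loop ends.

Final answer: 8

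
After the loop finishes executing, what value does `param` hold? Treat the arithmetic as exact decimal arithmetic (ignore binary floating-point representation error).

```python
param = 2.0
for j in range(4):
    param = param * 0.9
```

Let's trace through this code step by step.

Initialize: param = 2.0
Entering loop: for j in range(4):
After iteration 1: j = 0, param = 1.8
After iteration 2: j = 1, param = 1.62
After iteration 3: j = 2, param = 1.458
After iteration 4: j = 3, param = 1.3122
Loop ends.

Final answer: 1.3122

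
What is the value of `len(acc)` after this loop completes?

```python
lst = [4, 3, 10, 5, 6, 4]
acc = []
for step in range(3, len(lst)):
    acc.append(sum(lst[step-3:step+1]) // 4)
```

Let's trace through this code step by step.

Initialize: lst = [4, 3, 10, 5, 6, 4]
Initialize: acc = []
Entering loop: for step in range(3, len(lst)):
After iteration 1: step = 3, acc = [5]
After iteration 2: step = 4, acc = [5, 6]
After iteration 3: step = 5, acc = [5, 6, 6]
Loop ends.
len(acc) = 3

Final answer: 3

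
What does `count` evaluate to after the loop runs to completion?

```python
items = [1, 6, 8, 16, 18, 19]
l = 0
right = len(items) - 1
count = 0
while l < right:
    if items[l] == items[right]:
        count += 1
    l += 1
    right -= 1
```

Let's trace through this code step by step.

Initialize: items = [1, 6, 8, 16, 18, 19]
Initialize: l = 0
Initialize: right = 5
Initialize: count = 0
Entering loop: while l < right:
After iteration 1: l = 1, right = 4, count = 0
After iteration 2: l = 2, right = 3, count = 0
After iteration 3: l = 3, right = 2, count = 0
Loop ends.

Final answer: 0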